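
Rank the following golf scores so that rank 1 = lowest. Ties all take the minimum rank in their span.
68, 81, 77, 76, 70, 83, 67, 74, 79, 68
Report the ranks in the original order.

Sorted (ascending): 67, 68, 68, 70, 74, 76, 77, 79, 81, 83
The 2 values of 68 occupy positions 2–3 → each gets rank 2.

2, 9, 7, 6, 4, 10, 1, 5, 8, 2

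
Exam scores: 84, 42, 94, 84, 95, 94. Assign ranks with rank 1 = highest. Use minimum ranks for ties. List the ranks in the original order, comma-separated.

Sorted (descending): 95, 94, 94, 84, 84, 42
The 2 values of 94 occupy positions 2–3 → each gets rank 2.
The 2 values of 84 occupy positions 4–5 → each gets rank 4.

4, 6, 2, 4, 1, 2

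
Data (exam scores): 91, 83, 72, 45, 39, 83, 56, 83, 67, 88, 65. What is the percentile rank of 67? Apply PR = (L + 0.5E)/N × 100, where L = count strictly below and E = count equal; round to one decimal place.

N = 11.
Strictly below 67: 4. Equal to 67: 1.
PR = (4 + 0.5·1)/11 × 100 = 40.9

40.9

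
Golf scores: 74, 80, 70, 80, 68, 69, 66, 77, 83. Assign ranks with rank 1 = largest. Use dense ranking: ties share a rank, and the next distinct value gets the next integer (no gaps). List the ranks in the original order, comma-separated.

4, 2, 5, 2, 7, 6, 8, 3, 1

Sorted (descending): 83, 80, 80, 77, 74, 70, 69, 68, 66
The 2 values of 80 share dense rank 2.
Remaining distinct values take the next consecutive integers.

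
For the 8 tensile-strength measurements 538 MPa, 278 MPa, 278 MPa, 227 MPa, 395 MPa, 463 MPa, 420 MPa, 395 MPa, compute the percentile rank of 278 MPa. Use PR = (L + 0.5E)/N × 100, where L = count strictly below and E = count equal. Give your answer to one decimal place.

N = 8.
Strictly below 278: 1. Equal to 278: 2.
PR = (1 + 0.5·2)/8 × 100 = 25.0

25.0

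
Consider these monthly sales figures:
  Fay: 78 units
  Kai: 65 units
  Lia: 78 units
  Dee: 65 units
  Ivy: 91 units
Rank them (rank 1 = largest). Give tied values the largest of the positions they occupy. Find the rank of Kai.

5

Sorted (descending): 91, 78, 78, 65, 65
The 2 values of 78 occupy positions 2–3 → each gets rank 3.
The 2 values of 65 occupy positions 4–5 → each gets rank 5.
Kai has value 65 units → rank 5.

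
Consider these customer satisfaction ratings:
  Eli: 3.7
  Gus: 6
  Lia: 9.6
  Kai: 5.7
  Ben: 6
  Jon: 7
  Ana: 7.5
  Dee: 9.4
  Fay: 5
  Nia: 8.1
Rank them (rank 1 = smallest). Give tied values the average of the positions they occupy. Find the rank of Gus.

4.5

Sorted (ascending): 3.7, 5, 5.7, 6, 6, 7, 7.5, 8.1, 9.4, 9.6
The 2 values of 6 occupy positions 4–5 → average rank (4+5)/2 = 4.5.
Gus has value 6 → rank 4.5.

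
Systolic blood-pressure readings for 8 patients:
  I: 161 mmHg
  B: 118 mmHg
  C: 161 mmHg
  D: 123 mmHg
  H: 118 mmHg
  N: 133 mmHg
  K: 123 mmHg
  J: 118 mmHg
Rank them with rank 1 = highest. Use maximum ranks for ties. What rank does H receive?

8

Sorted (descending): 161, 161, 133, 123, 123, 118, 118, 118
The 2 values of 161 occupy positions 1–2 → each gets rank 2.
The 2 values of 123 occupy positions 4–5 → each gets rank 5.
The 3 values of 118 occupy positions 6–8 → each gets rank 8.
H has value 118 mmHg → rank 8.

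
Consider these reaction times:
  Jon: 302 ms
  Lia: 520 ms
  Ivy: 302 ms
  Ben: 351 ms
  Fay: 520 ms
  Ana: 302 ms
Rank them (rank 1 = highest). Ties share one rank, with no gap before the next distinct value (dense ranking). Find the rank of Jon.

Sorted (descending): 520, 520, 351, 302, 302, 302
The 2 values of 520 share dense rank 1.
The 3 values of 302 share dense rank 3.
Remaining distinct values take the next consecutive integers.
Jon has value 302 ms → rank 3.

3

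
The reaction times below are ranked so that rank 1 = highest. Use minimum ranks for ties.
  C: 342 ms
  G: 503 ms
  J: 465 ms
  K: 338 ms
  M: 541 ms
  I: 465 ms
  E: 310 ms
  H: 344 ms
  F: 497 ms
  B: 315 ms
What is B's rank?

Sorted (descending): 541, 503, 497, 465, 465, 344, 342, 338, 315, 310
The 2 values of 465 occupy positions 4–5 → each gets rank 4.
B has value 315 ms → rank 9.

9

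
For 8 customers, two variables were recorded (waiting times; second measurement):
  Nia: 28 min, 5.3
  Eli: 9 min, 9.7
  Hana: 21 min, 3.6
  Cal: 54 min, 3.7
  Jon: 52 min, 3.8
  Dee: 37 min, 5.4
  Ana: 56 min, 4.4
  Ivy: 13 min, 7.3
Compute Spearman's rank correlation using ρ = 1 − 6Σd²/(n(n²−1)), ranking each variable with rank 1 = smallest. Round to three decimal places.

Ranks of variable 1: 4, 1, 3, 7, 6, 5, 8, 2
Ranks of variable 2: 5, 8, 1, 2, 3, 6, 4, 7
d = r₁ − r₂: -1, -7, 2, 5, 3, -1, 4, -5
d²: 1, 49, 4, 25, 9, 1, 16, 25; Σd² = 130
ρ = 1 − 6·130/(8·63) = 1 − 780/504 = -0.548

-0.548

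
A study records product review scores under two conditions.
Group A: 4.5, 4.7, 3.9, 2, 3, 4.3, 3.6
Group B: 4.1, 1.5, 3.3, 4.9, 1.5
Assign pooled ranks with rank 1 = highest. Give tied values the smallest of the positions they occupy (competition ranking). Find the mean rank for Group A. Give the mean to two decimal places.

5.86

Sorted (descending): 4.9, 4.7, 4.5, 4.3, 4.1, 3.9, 3.6, 3.3, 3, 2, 1.5, 1.5
The 2 values of 1.5 occupy positions 11–12 → each gets rank 11.
Group A values → pooled ranks: 4.5→3, 4.7→2, 3.9→6, 2→10, 3→9, 4.3→4, 3.6→7
Mean rank = (3 + 2 + 6 + 10 + 9 + 4 + 7) / 7 = 5.86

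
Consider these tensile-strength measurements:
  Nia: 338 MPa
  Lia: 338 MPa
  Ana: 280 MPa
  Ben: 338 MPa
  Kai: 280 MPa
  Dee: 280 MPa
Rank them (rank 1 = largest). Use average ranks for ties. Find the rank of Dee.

Sorted (descending): 338, 338, 338, 280, 280, 280
The 3 values of 338 occupy positions 1–3 → average rank 2.
The 3 values of 280 occupy positions 4–6 → average rank 5.
Dee has value 280 MPa → rank 5.

5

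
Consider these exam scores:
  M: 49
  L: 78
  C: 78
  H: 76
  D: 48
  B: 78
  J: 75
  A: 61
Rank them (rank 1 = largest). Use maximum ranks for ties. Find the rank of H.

Sorted (descending): 78, 78, 78, 76, 75, 61, 49, 48
The 3 values of 78 occupy positions 1–3 → each gets rank 3.
H has value 76 → rank 4.

4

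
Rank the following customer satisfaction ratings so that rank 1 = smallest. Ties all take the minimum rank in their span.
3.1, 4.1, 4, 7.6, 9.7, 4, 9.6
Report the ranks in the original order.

Sorted (ascending): 3.1, 4, 4, 4.1, 7.6, 9.6, 9.7
The 2 values of 4 occupy positions 2–3 → each gets rank 2.

1, 4, 2, 5, 7, 2, 6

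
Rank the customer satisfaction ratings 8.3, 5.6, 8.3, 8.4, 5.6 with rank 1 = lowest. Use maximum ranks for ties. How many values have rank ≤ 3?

Sorted (ascending): 5.6, 5.6, 8.3, 8.3, 8.4
The 2 values of 5.6 occupy positions 1–2 → each gets rank 2.
The 2 values of 8.3 occupy positions 3–4 → each gets rank 4.
Ranks ≤ 3: {2, 2} → 2 values.

2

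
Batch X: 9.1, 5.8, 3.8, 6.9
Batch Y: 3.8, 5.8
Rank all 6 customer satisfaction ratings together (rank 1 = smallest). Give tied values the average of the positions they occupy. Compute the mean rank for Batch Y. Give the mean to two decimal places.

Sorted (ascending): 3.8, 3.8, 5.8, 5.8, 6.9, 9.1
The 2 values of 3.8 occupy positions 1–2 → average rank (1+2)/2 = 1.5.
The 2 values of 5.8 occupy positions 3–4 → average rank (3+4)/2 = 3.5.
Batch Y values → pooled ranks: 3.8→1.5, 5.8→3.5
Mean rank = (1.5 + 3.5) / 2 = 2.50

2.50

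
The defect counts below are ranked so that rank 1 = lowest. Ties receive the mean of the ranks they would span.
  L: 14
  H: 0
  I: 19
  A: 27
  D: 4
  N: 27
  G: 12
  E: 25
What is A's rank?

Sorted (ascending): 0, 4, 12, 14, 19, 25, 27, 27
The 2 values of 27 occupy positions 7–8 → average rank (7+8)/2 = 7.5.
A has value 27 → rank 7.5.

7.5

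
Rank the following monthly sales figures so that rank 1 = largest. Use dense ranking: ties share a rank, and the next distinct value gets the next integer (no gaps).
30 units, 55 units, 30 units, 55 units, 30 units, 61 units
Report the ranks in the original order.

3, 2, 3, 2, 3, 1

Sorted (descending): 61, 55, 55, 30, 30, 30
The 2 values of 55 share dense rank 2.
The 3 values of 30 share dense rank 3.
Remaining distinct values take the next consecutive integers.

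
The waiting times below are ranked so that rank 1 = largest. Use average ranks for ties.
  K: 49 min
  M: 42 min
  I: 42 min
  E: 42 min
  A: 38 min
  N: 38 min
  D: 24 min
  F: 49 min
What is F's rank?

1.5

Sorted (descending): 49, 49, 42, 42, 42, 38, 38, 24
The 2 values of 49 occupy positions 1–2 → average rank (1+2)/2 = 1.5.
The 3 values of 42 occupy positions 3–5 → average rank 4.
The 2 values of 38 occupy positions 6–7 → average rank (6+7)/2 = 6.5.
F has value 49 min → rank 1.5.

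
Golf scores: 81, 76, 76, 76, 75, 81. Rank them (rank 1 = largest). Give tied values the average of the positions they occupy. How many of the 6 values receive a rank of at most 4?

Sorted (descending): 81, 81, 76, 76, 76, 75
The 2 values of 81 occupy positions 1–2 → average rank (1+2)/2 = 1.5.
The 3 values of 76 occupy positions 3–5 → average rank 4.
Ranks ≤ 4: {1.5, 1.5, 4, 4, 4} → 5 values.

5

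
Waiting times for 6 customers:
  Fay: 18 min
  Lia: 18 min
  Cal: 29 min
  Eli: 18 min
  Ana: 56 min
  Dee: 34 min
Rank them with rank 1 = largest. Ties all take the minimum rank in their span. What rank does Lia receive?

Sorted (descending): 56, 34, 29, 18, 18, 18
The 3 values of 18 occupy positions 4–6 → each gets rank 4.
Lia has value 18 min → rank 4.

4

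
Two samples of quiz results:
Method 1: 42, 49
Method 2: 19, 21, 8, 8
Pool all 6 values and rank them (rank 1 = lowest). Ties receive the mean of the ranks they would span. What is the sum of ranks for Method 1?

11

Sorted (ascending): 8, 8, 19, 21, 42, 49
The 2 values of 8 occupy positions 1–2 → average rank (1+2)/2 = 1.5.
Method 1 values → pooled ranks: 42→5, 49→6
Rank sum = 5 + 6 = 11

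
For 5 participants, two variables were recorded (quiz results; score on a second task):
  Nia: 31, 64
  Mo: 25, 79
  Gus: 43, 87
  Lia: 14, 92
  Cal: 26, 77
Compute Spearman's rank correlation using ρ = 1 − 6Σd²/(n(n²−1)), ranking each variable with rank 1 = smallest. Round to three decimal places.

Ranks of variable 1: 4, 2, 5, 1, 3
Ranks of variable 2: 1, 3, 4, 5, 2
d = r₁ − r₂: 3, -1, 1, -4, 1
d²: 9, 1, 1, 16, 1; Σd² = 28
ρ = 1 − 6·28/(5·24) = 1 − 168/120 = -0.400

-0.400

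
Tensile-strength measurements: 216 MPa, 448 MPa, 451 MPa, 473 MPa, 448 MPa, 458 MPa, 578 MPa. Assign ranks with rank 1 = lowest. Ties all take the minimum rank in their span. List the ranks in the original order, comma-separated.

Sorted (ascending): 216, 448, 448, 451, 458, 473, 578
The 2 values of 448 occupy positions 2–3 → each gets rank 2.

1, 2, 4, 6, 2, 5, 7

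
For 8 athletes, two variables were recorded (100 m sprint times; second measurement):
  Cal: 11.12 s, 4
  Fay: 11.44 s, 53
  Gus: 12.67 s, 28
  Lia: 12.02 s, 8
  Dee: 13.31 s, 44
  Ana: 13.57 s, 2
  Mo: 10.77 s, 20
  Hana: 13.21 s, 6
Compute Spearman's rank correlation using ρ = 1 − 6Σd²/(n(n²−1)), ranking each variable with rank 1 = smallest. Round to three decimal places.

-0.190

Ranks of variable 1: 2, 3, 5, 4, 7, 8, 1, 6
Ranks of variable 2: 2, 8, 6, 4, 7, 1, 5, 3
d = r₁ − r₂: 0, -5, -1, 0, 0, 7, -4, 3
d²: 0, 25, 1, 0, 0, 49, 16, 9; Σd² = 100
ρ = 1 − 6·100/(8·63) = 1 − 600/504 = -0.190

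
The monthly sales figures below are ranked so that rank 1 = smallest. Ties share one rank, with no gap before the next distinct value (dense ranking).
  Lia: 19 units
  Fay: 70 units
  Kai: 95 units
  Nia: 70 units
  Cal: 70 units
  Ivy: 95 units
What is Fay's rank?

Sorted (ascending): 19, 70, 70, 70, 95, 95
The 3 values of 70 share dense rank 2.
The 2 values of 95 share dense rank 3.
Remaining distinct values take the next consecutive integers.
Fay has value 70 units → rank 2.

2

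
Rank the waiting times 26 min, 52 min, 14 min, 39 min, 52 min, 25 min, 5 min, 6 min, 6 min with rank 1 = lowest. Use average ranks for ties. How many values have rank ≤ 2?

Sorted (ascending): 5, 6, 6, 14, 25, 26, 39, 52, 52
The 2 values of 6 occupy positions 2–3 → average rank (2+3)/2 = 2.5.
The 2 values of 52 occupy positions 8–9 → average rank (8+9)/2 = 8.5.
Ranks ≤ 2: {1} → 1 value.

1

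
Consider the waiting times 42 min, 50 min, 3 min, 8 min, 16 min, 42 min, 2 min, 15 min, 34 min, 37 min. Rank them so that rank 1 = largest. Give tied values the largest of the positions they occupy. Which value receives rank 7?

Sorted (descending): 50, 42, 42, 37, 34, 16, 15, 8, 3, 2
The 2 values of 42 occupy positions 2–3 → each gets rank 3.
Rank 7 → value 15.

15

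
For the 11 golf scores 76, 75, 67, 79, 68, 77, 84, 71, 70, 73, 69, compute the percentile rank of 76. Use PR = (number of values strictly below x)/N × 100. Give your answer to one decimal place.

N = 11.
Strictly below 76: 7. Equal to 76: 1.
PR = 7/11 × 100 = 63.6

63.6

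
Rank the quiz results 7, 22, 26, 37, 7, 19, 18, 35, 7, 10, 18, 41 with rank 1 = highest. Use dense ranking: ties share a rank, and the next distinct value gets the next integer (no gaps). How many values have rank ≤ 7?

Sorted (descending): 41, 37, 35, 26, 22, 19, 18, 18, 10, 7, 7, 7
The 2 values of 18 share dense rank 7.
The 3 values of 7 share dense rank 9.
Remaining distinct values take the next consecutive integers.
Ranks ≤ 7: {1, 2, 3, 4, 5, 6, 7, 7} → 8 values.

8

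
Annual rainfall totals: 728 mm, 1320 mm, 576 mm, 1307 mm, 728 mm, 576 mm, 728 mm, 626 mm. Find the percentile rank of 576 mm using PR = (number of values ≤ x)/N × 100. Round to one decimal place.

N = 8.
Strictly below 576: 0. Equal to 576: 2.
PR = 2/8 × 100 = 25.0

25.0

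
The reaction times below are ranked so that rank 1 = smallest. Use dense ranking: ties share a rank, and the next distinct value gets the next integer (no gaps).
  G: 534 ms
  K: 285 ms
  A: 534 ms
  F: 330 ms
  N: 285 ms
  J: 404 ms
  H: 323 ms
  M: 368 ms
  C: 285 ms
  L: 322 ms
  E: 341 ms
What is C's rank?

Sorted (ascending): 285, 285, 285, 322, 323, 330, 341, 368, 404, 534, 534
The 3 values of 285 share dense rank 1.
The 2 values of 534 share dense rank 8.
Remaining distinct values take the next consecutive integers.
C has value 285 ms → rank 1.

1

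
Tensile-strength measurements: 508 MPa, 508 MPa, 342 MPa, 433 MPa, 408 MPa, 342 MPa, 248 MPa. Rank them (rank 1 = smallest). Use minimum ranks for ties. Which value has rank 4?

408

Sorted (ascending): 248, 342, 342, 408, 433, 508, 508
The 2 values of 342 occupy positions 2–3 → each gets rank 2.
The 2 values of 508 occupy positions 6–7 → each gets rank 6.
Rank 4 → value 408.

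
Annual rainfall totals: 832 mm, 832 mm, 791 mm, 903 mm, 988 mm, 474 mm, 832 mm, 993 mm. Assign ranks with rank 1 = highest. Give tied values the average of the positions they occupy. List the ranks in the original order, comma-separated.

5, 5, 7, 3, 2, 8, 5, 1

Sorted (descending): 993, 988, 903, 832, 832, 832, 791, 474
The 3 values of 832 occupy positions 4–6 → average rank 5.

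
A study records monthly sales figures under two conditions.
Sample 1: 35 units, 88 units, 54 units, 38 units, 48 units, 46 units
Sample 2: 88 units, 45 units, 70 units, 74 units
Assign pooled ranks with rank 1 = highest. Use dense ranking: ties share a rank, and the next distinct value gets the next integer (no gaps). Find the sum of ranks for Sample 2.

Sorted (descending): 88, 88, 74, 70, 54, 48, 46, 45, 38, 35
The 2 values of 88 share dense rank 1.
Remaining distinct values take the next consecutive integers.
Sample 2 values → pooled ranks: 88→1, 45→7, 70→3, 74→2
Rank sum = 1 + 7 + 3 + 2 = 13

13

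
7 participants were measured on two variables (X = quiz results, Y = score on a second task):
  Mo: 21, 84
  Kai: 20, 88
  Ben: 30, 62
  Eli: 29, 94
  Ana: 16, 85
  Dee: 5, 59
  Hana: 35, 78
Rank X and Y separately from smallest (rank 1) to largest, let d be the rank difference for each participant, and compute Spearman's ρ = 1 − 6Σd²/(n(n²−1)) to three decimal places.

Ranks of variable 1: 4, 3, 6, 5, 2, 1, 7
Ranks of variable 2: 4, 6, 2, 7, 5, 1, 3
d = r₁ − r₂: 0, -3, 4, -2, -3, 0, 4
d²: 0, 9, 16, 4, 9, 0, 16; Σd² = 54
ρ = 1 − 6·54/(7·48) = 1 − 324/336 = 0.036

0.036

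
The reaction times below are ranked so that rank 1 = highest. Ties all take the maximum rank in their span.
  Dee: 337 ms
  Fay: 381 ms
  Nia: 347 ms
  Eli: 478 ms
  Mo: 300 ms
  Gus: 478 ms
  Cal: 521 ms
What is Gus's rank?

Sorted (descending): 521, 478, 478, 381, 347, 337, 300
The 2 values of 478 occupy positions 2–3 → each gets rank 3.
Gus has value 478 ms → rank 3.

3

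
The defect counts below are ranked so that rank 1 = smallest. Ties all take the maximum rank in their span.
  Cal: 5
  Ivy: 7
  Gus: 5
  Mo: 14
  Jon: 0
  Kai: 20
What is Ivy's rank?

Sorted (ascending): 0, 5, 5, 7, 14, 20
The 2 values of 5 occupy positions 2–3 → each gets rank 3.
Ivy has value 7 → rank 4.

4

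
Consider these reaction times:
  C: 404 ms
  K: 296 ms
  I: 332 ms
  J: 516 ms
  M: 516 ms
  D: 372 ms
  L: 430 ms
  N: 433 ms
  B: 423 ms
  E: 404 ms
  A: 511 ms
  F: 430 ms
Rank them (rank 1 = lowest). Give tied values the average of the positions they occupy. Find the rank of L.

7.5

Sorted (ascending): 296, 332, 372, 404, 404, 423, 430, 430, 433, 511, 516, 516
The 2 values of 404 occupy positions 4–5 → average rank (4+5)/2 = 4.5.
The 2 values of 430 occupy positions 7–8 → average rank (7+8)/2 = 7.5.
The 2 values of 516 occupy positions 11–12 → average rank (11+12)/2 = 11.5.
L has value 430 ms → rank 7.5.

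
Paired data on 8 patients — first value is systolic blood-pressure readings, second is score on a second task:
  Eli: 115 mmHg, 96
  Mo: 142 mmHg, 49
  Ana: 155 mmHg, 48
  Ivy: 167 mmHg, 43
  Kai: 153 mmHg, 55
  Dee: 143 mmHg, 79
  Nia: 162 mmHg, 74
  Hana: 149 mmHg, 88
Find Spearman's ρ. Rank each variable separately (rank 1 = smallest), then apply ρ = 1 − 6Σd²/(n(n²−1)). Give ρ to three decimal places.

Ranks of variable 1: 1, 2, 6, 8, 5, 3, 7, 4
Ranks of variable 2: 8, 3, 2, 1, 4, 6, 5, 7
d = r₁ − r₂: -7, -1, 4, 7, 1, -3, 2, -3
d²: 49, 1, 16, 49, 1, 9, 4, 9; Σd² = 138
ρ = 1 − 6·138/(8·63) = 1 − 828/504 = -0.643

-0.643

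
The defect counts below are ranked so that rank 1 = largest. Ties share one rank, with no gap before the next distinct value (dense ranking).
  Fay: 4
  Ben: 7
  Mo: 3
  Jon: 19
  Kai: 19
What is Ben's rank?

2

Sorted (descending): 19, 19, 7, 4, 3
The 2 values of 19 share dense rank 1.
Remaining distinct values take the next consecutive integers.
Ben has value 7 → rank 2.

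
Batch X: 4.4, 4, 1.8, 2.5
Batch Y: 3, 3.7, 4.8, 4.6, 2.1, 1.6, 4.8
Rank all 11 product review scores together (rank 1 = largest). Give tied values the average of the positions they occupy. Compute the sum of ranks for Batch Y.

39

Sorted (descending): 4.8, 4.8, 4.6, 4.4, 4, 3.7, 3, 2.5, 2.1, 1.8, 1.6
The 2 values of 4.8 occupy positions 1–2 → average rank (1+2)/2 = 1.5.
Batch Y values → pooled ranks: 3→7, 3.7→6, 4.8→1.5, 4.6→3, 2.1→9, 1.6→11, 4.8→1.5
Rank sum = 7 + 6 + 1.5 + 3 + 9 + 11 + 1.5 = 39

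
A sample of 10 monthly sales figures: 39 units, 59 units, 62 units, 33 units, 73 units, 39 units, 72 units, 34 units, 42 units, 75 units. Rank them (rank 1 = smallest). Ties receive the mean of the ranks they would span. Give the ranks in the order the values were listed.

Sorted (ascending): 33, 34, 39, 39, 42, 59, 62, 72, 73, 75
The 2 values of 39 occupy positions 3–4 → average rank (3+4)/2 = 3.5.

3.5, 6, 7, 1, 9, 3.5, 8, 2, 5, 10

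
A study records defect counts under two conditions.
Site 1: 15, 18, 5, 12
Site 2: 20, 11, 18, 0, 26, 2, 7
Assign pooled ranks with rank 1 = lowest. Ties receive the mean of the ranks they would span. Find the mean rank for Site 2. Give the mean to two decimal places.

5.93

Sorted (ascending): 0, 2, 5, 7, 11, 12, 15, 18, 18, 20, 26
The 2 values of 18 occupy positions 8–9 → average rank (8+9)/2 = 8.5.
Site 2 values → pooled ranks: 20→10, 11→5, 18→8.5, 0→1, 26→11, 2→2, 7→4
Mean rank = (10 + 5 + 8.5 + 1 + 11 + 2 + 4) / 7 = 5.93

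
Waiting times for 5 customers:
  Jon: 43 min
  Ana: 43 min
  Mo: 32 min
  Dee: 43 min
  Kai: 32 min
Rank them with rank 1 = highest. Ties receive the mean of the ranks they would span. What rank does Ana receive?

Sorted (descending): 43, 43, 43, 32, 32
The 3 values of 43 occupy positions 1–3 → average rank 2.
The 2 values of 32 occupy positions 4–5 → average rank (4+5)/2 = 4.5.
Ana has value 43 min → rank 2.

2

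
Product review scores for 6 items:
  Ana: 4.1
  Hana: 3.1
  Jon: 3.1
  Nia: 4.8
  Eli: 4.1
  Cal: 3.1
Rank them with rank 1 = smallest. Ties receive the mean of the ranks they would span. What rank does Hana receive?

2

Sorted (ascending): 3.1, 3.1, 3.1, 4.1, 4.1, 4.8
The 3 values of 3.1 occupy positions 1–3 → average rank 2.
The 2 values of 4.1 occupy positions 4–5 → average rank (4+5)/2 = 4.5.
Hana has value 3.1 → rank 2.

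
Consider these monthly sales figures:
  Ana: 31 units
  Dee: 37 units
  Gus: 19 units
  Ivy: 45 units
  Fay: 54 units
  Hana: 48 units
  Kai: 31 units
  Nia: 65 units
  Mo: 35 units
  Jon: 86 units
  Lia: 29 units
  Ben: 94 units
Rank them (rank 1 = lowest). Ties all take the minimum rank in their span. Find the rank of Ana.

3

Sorted (ascending): 19, 29, 31, 31, 35, 37, 45, 48, 54, 65, 86, 94
The 2 values of 31 occupy positions 3–4 → each gets rank 3.
Ana has value 31 units → rank 3.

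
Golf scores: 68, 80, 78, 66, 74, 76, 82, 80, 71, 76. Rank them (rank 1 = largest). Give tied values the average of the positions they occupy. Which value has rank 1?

Sorted (descending): 82, 80, 80, 78, 76, 76, 74, 71, 68, 66
The 2 values of 80 occupy positions 2–3 → average rank (2+3)/2 = 2.5.
The 2 values of 76 occupy positions 5–6 → average rank (5+6)/2 = 5.5.
Rank 1 → value 82.

82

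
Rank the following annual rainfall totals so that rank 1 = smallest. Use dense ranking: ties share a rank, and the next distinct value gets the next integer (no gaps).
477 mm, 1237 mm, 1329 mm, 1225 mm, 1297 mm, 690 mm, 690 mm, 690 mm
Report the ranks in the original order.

1, 4, 6, 3, 5, 2, 2, 2

Sorted (ascending): 477, 690, 690, 690, 1225, 1237, 1297, 1329
The 3 values of 690 share dense rank 2.
Remaining distinct values take the next consecutive integers.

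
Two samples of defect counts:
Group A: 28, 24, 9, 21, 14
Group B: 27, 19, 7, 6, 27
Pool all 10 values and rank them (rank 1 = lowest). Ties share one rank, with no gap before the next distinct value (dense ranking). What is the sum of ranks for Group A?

29

Sorted (ascending): 6, 7, 9, 14, 19, 21, 24, 27, 27, 28
The 2 values of 27 share dense rank 8.
Remaining distinct values take the next consecutive integers.
Group A values → pooled ranks: 28→9, 24→7, 9→3, 21→6, 14→4
Rank sum = 9 + 7 + 3 + 6 + 4 = 29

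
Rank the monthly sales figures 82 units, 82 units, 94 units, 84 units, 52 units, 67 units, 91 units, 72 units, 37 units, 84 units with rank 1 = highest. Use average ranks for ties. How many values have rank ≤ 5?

Sorted (descending): 94, 91, 84, 84, 82, 82, 72, 67, 52, 37
The 2 values of 84 occupy positions 3–4 → average rank (3+4)/2 = 3.5.
The 2 values of 82 occupy positions 5–6 → average rank (5+6)/2 = 5.5.
Ranks ≤ 5: {1, 2, 3.5, 3.5} → 4 values.

4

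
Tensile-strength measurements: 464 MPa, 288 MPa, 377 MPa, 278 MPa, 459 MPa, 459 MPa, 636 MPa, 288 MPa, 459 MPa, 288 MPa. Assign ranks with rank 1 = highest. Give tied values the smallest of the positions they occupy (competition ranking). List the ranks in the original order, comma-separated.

Sorted (descending): 636, 464, 459, 459, 459, 377, 288, 288, 288, 278
The 3 values of 459 occupy positions 3–5 → each gets rank 3.
The 3 values of 288 occupy positions 7–9 → each gets rank 7.

2, 7, 6, 10, 3, 3, 1, 7, 3, 7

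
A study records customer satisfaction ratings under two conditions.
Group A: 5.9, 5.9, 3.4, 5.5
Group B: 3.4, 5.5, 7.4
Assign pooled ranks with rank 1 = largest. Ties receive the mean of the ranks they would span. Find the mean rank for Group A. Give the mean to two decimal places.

Sorted (descending): 7.4, 5.9, 5.9, 5.5, 5.5, 3.4, 3.4
The 2 values of 5.9 occupy positions 2–3 → average rank (2+3)/2 = 2.5.
The 2 values of 5.5 occupy positions 4–5 → average rank (4+5)/2 = 4.5.
The 2 values of 3.4 occupy positions 6–7 → average rank (6+7)/2 = 6.5.
Group A values → pooled ranks: 5.9→2.5, 5.9→2.5, 3.4→6.5, 5.5→4.5
Mean rank = (2.5 + 2.5 + 6.5 + 4.5) / 4 = 4.00

4.00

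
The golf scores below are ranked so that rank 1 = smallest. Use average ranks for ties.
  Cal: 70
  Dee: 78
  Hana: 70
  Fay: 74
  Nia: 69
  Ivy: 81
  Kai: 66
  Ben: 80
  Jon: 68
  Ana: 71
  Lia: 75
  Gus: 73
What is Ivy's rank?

Sorted (ascending): 66, 68, 69, 70, 70, 71, 73, 74, 75, 78, 80, 81
The 2 values of 70 occupy positions 4–5 → average rank (4+5)/2 = 4.5.
Ivy has value 81 → rank 12.

12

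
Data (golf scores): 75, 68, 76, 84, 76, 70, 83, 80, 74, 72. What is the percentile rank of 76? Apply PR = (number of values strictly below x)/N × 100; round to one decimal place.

50.0

N = 10.
Strictly below 76: 5. Equal to 76: 2.
PR = 5/10 × 100 = 50.0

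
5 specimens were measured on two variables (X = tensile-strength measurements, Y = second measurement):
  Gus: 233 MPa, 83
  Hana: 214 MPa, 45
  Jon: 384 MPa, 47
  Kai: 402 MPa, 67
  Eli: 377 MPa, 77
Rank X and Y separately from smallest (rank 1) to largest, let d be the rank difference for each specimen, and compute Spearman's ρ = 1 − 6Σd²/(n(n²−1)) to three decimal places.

Ranks of variable 1: 2, 1, 4, 5, 3
Ranks of variable 2: 5, 1, 2, 3, 4
d = r₁ − r₂: -3, 0, 2, 2, -1
d²: 9, 0, 4, 4, 1; Σd² = 18
ρ = 1 − 6·18/(5·24) = 1 − 108/120 = 0.100

0.100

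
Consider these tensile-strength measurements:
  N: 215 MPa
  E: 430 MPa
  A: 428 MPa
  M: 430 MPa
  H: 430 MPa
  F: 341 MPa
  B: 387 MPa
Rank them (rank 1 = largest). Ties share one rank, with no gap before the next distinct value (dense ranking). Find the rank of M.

1

Sorted (descending): 430, 430, 430, 428, 387, 341, 215
The 3 values of 430 share dense rank 1.
Remaining distinct values take the next consecutive integers.
M has value 430 MPa → rank 1.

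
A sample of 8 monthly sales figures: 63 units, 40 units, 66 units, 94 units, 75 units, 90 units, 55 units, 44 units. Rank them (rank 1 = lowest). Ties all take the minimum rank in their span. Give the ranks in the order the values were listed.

4, 1, 5, 8, 6, 7, 3, 2

Sorted (ascending): 40, 44, 55, 63, 66, 75, 90, 94
No ties — each value takes its position as its rank.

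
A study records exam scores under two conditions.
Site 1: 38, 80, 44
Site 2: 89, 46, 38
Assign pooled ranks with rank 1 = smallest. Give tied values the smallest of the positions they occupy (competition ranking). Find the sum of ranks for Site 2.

Sorted (ascending): 38, 38, 44, 46, 80, 89
The 2 values of 38 occupy positions 1–2 → each gets rank 1.
Site 2 values → pooled ranks: 89→6, 46→4, 38→1
Rank sum = 6 + 4 + 1 = 11

11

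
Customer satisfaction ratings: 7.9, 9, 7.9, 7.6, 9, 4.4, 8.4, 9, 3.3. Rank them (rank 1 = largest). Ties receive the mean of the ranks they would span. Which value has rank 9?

Sorted (descending): 9, 9, 9, 8.4, 7.9, 7.9, 7.6, 4.4, 3.3
The 3 values of 9 occupy positions 1–3 → average rank 2.
The 2 values of 7.9 occupy positions 5–6 → average rank (5+6)/2 = 5.5.
Rank 9 → value 3.3.

3.3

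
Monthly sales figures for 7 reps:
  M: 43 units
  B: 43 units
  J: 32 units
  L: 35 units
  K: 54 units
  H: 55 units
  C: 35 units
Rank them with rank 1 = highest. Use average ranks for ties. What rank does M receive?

3.5

Sorted (descending): 55, 54, 43, 43, 35, 35, 32
The 2 values of 43 occupy positions 3–4 → average rank (3+4)/2 = 3.5.
The 2 values of 35 occupy positions 5–6 → average rank (5+6)/2 = 5.5.
M has value 43 units → rank 3.5.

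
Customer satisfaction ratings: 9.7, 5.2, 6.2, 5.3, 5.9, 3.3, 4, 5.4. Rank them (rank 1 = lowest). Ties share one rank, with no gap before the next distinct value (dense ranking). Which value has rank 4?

5.3

Sorted (ascending): 3.3, 4, 5.2, 5.3, 5.4, 5.9, 6.2, 9.7
No ties — each value takes its position as its rank.
Rank 4 → value 5.3.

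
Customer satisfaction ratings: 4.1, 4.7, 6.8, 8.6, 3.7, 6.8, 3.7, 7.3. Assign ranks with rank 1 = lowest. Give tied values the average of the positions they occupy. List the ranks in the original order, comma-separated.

Sorted (ascending): 3.7, 3.7, 4.1, 4.7, 6.8, 6.8, 7.3, 8.6
The 2 values of 3.7 occupy positions 1–2 → average rank (1+2)/2 = 1.5.
The 2 values of 6.8 occupy positions 5–6 → average rank (5+6)/2 = 5.5.

3, 4, 5.5, 8, 1.5, 5.5, 1.5, 7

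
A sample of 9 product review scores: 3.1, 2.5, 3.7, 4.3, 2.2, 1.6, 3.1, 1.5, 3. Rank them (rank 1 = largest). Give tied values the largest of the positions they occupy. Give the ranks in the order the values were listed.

Sorted (descending): 4.3, 3.7, 3.1, 3.1, 3, 2.5, 2.2, 1.6, 1.5
The 2 values of 3.1 occupy positions 3–4 → each gets rank 4.

4, 6, 2, 1, 7, 8, 4, 9, 5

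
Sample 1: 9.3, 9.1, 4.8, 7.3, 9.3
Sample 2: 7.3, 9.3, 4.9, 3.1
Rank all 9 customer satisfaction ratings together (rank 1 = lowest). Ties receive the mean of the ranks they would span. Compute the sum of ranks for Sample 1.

28.5

Sorted (ascending): 3.1, 4.8, 4.9, 7.3, 7.3, 9.1, 9.3, 9.3, 9.3
The 2 values of 7.3 occupy positions 4–5 → average rank (4+5)/2 = 4.5.
The 3 values of 9.3 occupy positions 7–9 → average rank 8.
Sample 1 values → pooled ranks: 9.3→8, 9.1→6, 4.8→2, 7.3→4.5, 9.3→8
Rank sum = 8 + 6 + 2 + 4.5 + 8 = 28.5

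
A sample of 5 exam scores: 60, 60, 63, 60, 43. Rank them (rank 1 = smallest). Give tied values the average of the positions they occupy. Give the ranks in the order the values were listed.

Sorted (ascending): 43, 60, 60, 60, 63
The 3 values of 60 occupy positions 2–4 → average rank 3.

3, 3, 5, 3, 1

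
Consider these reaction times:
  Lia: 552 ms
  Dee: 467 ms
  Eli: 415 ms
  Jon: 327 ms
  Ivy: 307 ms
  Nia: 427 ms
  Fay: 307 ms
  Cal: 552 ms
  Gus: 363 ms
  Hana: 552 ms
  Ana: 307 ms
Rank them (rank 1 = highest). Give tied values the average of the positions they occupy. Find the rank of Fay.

10

Sorted (descending): 552, 552, 552, 467, 427, 415, 363, 327, 307, 307, 307
The 3 values of 552 occupy positions 1–3 → average rank 2.
The 3 values of 307 occupy positions 9–11 → average rank 10.
Fay has value 307 ms → rank 10.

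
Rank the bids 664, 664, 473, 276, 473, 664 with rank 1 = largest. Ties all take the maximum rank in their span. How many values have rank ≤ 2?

0

Sorted (descending): 664, 664, 664, 473, 473, 276
The 3 values of 664 occupy positions 1–3 → each gets rank 3.
The 2 values of 473 occupy positions 4–5 → each gets rank 5.
Ranks ≤ 2: {} → 0 values.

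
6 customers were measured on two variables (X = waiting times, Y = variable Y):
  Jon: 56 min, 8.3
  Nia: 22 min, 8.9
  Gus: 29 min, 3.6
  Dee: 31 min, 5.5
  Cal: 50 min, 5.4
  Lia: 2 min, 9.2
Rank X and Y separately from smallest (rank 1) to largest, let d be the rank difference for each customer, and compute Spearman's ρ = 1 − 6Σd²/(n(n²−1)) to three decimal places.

Ranks of variable 1: 6, 2, 3, 4, 5, 1
Ranks of variable 2: 4, 5, 1, 3, 2, 6
d = r₁ − r₂: 2, -3, 2, 1, 3, -5
d²: 4, 9, 4, 1, 9, 25; Σd² = 52
ρ = 1 − 6·52/(6·35) = 1 − 312/210 = -0.486

-0.486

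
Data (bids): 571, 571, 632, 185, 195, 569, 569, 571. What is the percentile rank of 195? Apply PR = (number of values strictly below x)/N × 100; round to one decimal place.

12.5

N = 8.
Strictly below 195: 1. Equal to 195: 1.
PR = 1/8 × 100 = 12.5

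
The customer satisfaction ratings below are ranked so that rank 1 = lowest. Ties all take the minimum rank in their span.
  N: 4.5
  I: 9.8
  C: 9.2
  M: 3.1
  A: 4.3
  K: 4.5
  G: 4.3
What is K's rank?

Sorted (ascending): 3.1, 4.3, 4.3, 4.5, 4.5, 9.2, 9.8
The 2 values of 4.3 occupy positions 2–3 → each gets rank 2.
The 2 values of 4.5 occupy positions 4–5 → each gets rank 4.
K has value 4.5 → rank 4.

4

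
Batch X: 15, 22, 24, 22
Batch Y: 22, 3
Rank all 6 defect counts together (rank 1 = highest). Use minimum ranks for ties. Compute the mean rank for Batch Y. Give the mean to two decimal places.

4.00

Sorted (descending): 24, 22, 22, 22, 15, 3
The 3 values of 22 occupy positions 2–4 → each gets rank 2.
Batch Y values → pooled ranks: 22→2, 3→6
Mean rank = (2 + 6) / 2 = 4.00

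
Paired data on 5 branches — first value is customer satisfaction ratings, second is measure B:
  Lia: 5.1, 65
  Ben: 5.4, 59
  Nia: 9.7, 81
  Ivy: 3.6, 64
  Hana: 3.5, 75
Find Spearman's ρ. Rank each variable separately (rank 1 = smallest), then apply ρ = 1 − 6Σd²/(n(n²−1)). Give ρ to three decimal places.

Ranks of variable 1: 3, 4, 5, 2, 1
Ranks of variable 2: 3, 1, 5, 2, 4
d = r₁ − r₂: 0, 3, 0, 0, -3
d²: 0, 9, 0, 0, 9; Σd² = 18
ρ = 1 − 6·18/(5·24) = 1 − 108/120 = 0.100

0.100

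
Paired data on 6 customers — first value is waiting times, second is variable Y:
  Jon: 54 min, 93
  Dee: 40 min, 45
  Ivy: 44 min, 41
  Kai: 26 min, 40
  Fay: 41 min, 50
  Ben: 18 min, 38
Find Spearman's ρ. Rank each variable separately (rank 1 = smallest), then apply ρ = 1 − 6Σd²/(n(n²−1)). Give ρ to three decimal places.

0.829

Ranks of variable 1: 6, 3, 5, 2, 4, 1
Ranks of variable 2: 6, 4, 3, 2, 5, 1
d = r₁ − r₂: 0, -1, 2, 0, -1, 0
d²: 0, 1, 4, 0, 1, 0; Σd² = 6
ρ = 1 − 6·6/(6·35) = 1 − 36/210 = 0.829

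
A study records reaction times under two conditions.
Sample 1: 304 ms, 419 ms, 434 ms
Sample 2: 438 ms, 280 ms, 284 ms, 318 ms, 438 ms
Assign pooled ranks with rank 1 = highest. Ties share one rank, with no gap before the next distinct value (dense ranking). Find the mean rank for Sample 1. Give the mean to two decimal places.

3.33

Sorted (descending): 438, 438, 434, 419, 318, 304, 284, 280
The 2 values of 438 share dense rank 1.
Remaining distinct values take the next consecutive integers.
Sample 1 values → pooled ranks: 304→5, 419→3, 434→2
Mean rank = (5 + 3 + 2) / 3 = 3.33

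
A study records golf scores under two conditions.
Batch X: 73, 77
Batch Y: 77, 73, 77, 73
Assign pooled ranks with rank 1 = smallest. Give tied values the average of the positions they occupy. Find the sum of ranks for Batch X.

Sorted (ascending): 73, 73, 73, 77, 77, 77
The 3 values of 73 occupy positions 1–3 → average rank 2.
The 3 values of 77 occupy positions 4–6 → average rank 5.
Batch X values → pooled ranks: 73→2, 77→5
Rank sum = 2 + 5 = 7

7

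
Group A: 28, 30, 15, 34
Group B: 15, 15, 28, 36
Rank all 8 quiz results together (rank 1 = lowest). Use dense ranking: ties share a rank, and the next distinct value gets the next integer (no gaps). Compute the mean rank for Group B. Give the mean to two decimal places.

Sorted (ascending): 15, 15, 15, 28, 28, 30, 34, 36
The 3 values of 15 share dense rank 1.
The 2 values of 28 share dense rank 2.
Remaining distinct values take the next consecutive integers.
Group B values → pooled ranks: 15→1, 15→1, 28→2, 36→5
Mean rank = (1 + 1 + 2 + 5) / 4 = 2.25

2.25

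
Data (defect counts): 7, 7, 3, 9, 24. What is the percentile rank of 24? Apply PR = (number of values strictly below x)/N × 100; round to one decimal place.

N = 5.
Strictly below 24: 4. Equal to 24: 1.
PR = 4/5 × 100 = 80.0

80.0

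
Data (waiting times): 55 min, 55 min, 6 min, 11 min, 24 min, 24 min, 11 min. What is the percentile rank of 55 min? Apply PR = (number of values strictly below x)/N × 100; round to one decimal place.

N = 7.
Strictly below 55: 5. Equal to 55: 2.
PR = 5/7 × 100 = 71.4

71.4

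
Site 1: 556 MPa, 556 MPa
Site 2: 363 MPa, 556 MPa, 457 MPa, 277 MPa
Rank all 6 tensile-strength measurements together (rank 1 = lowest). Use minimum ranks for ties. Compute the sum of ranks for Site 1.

8

Sorted (ascending): 277, 363, 457, 556, 556, 556
The 3 values of 556 occupy positions 4–6 → each gets rank 4.
Site 1 values → pooled ranks: 556→4, 556→4
Rank sum = 4 + 4 = 8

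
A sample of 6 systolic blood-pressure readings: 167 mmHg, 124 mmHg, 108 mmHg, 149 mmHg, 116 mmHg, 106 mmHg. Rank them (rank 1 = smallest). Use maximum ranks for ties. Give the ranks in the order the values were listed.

6, 4, 2, 5, 3, 1

Sorted (ascending): 106, 108, 116, 124, 149, 167
No ties — each value takes its position as its rank.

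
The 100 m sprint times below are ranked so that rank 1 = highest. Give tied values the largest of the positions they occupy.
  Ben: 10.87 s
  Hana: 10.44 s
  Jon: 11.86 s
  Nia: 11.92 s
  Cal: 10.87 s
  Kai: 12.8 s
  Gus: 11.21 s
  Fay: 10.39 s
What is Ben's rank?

6

Sorted (descending): 12.8, 11.92, 11.86, 11.21, 10.87, 10.87, 10.44, 10.39
The 2 values of 10.87 occupy positions 5–6 → each gets rank 6.
Ben has value 10.87 s → rank 6.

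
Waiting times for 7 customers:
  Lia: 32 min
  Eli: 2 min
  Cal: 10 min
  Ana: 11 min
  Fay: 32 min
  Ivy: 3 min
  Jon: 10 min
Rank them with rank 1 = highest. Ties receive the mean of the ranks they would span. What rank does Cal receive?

Sorted (descending): 32, 32, 11, 10, 10, 3, 2
The 2 values of 32 occupy positions 1–2 → average rank (1+2)/2 = 1.5.
The 2 values of 10 occupy positions 4–5 → average rank (4+5)/2 = 4.5.
Cal has value 10 min → rank 4.5.

4.5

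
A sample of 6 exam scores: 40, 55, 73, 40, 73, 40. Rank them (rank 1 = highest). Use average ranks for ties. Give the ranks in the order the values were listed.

Sorted (descending): 73, 73, 55, 40, 40, 40
The 2 values of 73 occupy positions 1–2 → average rank (1+2)/2 = 1.5.
The 3 values of 40 occupy positions 4–6 → average rank 5.

5, 3, 1.5, 5, 1.5, 5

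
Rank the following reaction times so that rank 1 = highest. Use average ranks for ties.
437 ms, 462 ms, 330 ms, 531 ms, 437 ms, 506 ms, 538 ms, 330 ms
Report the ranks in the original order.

Sorted (descending): 538, 531, 506, 462, 437, 437, 330, 330
The 2 values of 437 occupy positions 5–6 → average rank (5+6)/2 = 5.5.
The 2 values of 330 occupy positions 7–8 → average rank (7+8)/2 = 7.5.

5.5, 4, 7.5, 2, 5.5, 3, 1, 7.5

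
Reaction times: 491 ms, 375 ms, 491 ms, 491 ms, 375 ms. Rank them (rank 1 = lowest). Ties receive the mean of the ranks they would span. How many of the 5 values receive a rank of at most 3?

Sorted (ascending): 375, 375, 491, 491, 491
The 2 values of 375 occupy positions 1–2 → average rank (1+2)/2 = 1.5.
The 3 values of 491 occupy positions 3–5 → average rank 4.
Ranks ≤ 3: {1.5, 1.5} → 2 values.

2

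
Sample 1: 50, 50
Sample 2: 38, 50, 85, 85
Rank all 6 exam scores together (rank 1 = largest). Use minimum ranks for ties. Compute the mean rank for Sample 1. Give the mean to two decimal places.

3.00

Sorted (descending): 85, 85, 50, 50, 50, 38
The 2 values of 85 occupy positions 1–2 → each gets rank 1.
The 3 values of 50 occupy positions 3–5 → each gets rank 3.
Sample 1 values → pooled ranks: 50→3, 50→3
Mean rank = (3 + 3) / 2 = 3.00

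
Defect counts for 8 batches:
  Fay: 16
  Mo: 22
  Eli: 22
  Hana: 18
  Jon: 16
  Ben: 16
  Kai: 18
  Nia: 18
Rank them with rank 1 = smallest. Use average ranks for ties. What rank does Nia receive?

Sorted (ascending): 16, 16, 16, 18, 18, 18, 22, 22
The 3 values of 16 occupy positions 1–3 → average rank 2.
The 3 values of 18 occupy positions 4–6 → average rank 5.
The 2 values of 22 occupy positions 7–8 → average rank (7+8)/2 = 7.5.
Nia has value 18 → rank 5.

5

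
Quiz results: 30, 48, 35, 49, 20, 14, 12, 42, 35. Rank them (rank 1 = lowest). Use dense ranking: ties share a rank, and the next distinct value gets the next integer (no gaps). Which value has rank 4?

30

Sorted (ascending): 12, 14, 20, 30, 35, 35, 42, 48, 49
The 2 values of 35 share dense rank 5.
Remaining distinct values take the next consecutive integers.
Rank 4 → value 30.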